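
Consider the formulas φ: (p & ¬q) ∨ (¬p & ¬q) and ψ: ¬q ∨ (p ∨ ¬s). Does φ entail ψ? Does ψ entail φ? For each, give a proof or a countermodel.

(⇒) holds; (⇐) fails.

[⇐] This fails. Under p = F, q = T, s = F, the left side is false but the right side is true.

[⇒] Assume the antecedent. If p is true, ¬q ∨ (p ∨ ¬s) reduces to true regardless of the other variables. If p is false, the antecedent forces (p = F, q = F, s = F) or (p = F, q = F, s = T), and ¬q ∨ (p ∨ ¬s) holds there. Either way ¬q ∨ (p ∨ ¬s) holds.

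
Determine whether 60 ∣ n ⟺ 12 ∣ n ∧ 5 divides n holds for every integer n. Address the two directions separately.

Both directions hold; the statement is true.

Forward direction. If 60 ∣ n, write n = 60q. Since 60 = 5·12, n = 12·(5q), so 12 ∣ n; and since 60 = 12·5, n = 5·(12q), so 5 ∣ n.

Converse. Suppose 12 ∣ n and 5 ∣ n. Any common multiple of 12 and 5 is a multiple of their lcm; here gcd(12, 5) = 1, so lcm(12, 5) = 12·5 = 60, so 60 ∣ n.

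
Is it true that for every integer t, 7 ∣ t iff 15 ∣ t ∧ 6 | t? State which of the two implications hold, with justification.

(→) This fails: take t = 7. Certainly 7 ∣ 7, but 15 ∤ 7.

(←) This fails: take t = 30. Both 15 ∣ 30 and 6 ∣ 30, yet 30 is not a multiple of 7 (since 30 = 4·7 + 2), so 7 ∤ 30.

Both directions fail.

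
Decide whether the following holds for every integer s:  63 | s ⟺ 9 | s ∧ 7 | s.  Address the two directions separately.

The biconditional holds.

[⇒] If 63 ∣ s, write s = 63q. Since 63 = 7·9, s = 9·(7q), so 9 ∣ s; and since 63 = 9·7, s = 7·(9q), so 7 ∣ s.

[⇐] Suppose 9 ∣ s and 7 ∣ s. Any common multiple of 9 and 7 is a multiple of their lcm; here gcd(9, 7) = 1, so lcm(9, 7) = 9·7 = 63, so 63 ∣ s.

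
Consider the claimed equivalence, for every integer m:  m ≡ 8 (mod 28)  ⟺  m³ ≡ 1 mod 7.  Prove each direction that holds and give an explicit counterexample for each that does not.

The forward direction holds; the converse fails.

(⇒) Suppose m ≡ 8 (mod 28). Then m³ ≡ 8³ = 512 (mod 28), and since 7 ∣ 28, also m³ ≡ 1 (mod 7).

(⇐) This fails: take m = 1. Then 1³ = 1 ≡ 1 (mod 7), yet 1 ≡ 1 (mod 28), not 8.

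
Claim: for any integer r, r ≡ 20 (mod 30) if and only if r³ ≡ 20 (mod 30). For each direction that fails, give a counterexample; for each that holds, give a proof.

[⇒] Suppose r ≡ 20 (mod 30). Write r = 30j + 20. Then (30j + 20)³ = 27000j³ + 54000j² + 36000j + 8000 = 30(900j³ + 1800j² + 1200j + 266) + 20, so r³ ≡ 20 (mod 30).

[⇐] Conversely, suppose r³ ≡ 20 (mod 30). The only residue r in {0, …, 29} with r³ ≡ 20 (mod 30) is r = 20, so r ≡ 20 (mod 30).

Both directions hold.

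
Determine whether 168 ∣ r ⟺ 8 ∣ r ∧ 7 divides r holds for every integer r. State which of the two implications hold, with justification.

Only the forward implication holds.

(→) If 168 ∣ r, write r = 168q. Since 168 = 21·8, r = 8·(21q), so 8 ∣ r; and since 168 = 24·7, r = 7·(24q), so 7 ∣ r.

(←) This fails: take r = 56. Both 8 ∣ 56 and 7 ∣ 56, yet 56 is not a multiple of 168 (since 56 = 0·168 + 56), so 168 ∤ 56.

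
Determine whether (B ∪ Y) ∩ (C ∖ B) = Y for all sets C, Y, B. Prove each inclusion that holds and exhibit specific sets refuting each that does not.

(⊆) Let x ∈ (B ∪ Y) ∩ (C ∖ B). Then x ∈ C ∩ Y and x ∉ B, from which x ∈ Y.

(⊇) This inclusion fails. Take C = ∅, Y = {1}, B = ∅; then 1 ∈ Y but 1 ∉ (B ∪ Y) ∩ (C ∖ B).

(⊆) holds; (⊇) fails.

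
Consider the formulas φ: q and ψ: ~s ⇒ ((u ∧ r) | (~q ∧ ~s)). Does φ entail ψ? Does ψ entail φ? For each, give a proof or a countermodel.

(→) This fails. Under r = F, u = F, q = T, s = F, the left side is true but the right side is false.

(←) This fails. Under r = F, u = F, q = F, s = F, the left side is false but the right side is true.

Neither direction holds.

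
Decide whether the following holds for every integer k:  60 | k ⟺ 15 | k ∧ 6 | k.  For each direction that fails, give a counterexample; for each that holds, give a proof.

Only the forward implication holds.

[⇒] If 60 ∣ k, write k = 60q. Since 60 = 4·15, k = 15·(4q), so 15 ∣ k; and since 60 = 10·6, k = 6·(10q), so 6 ∣ k.

[⇐] This fails: take k = 30. Both 15 ∣ 30 and 6 ∣ 30, yet 30 is not a multiple of 60 (since 30 = 0·60 + 30), so 60 ∤ 30.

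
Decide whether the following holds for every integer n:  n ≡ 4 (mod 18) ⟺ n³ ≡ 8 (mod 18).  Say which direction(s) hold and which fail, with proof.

(→) This fails: take n = 4. Then 4 ≡ 4 (mod 18), but 4³ = 64 ≡ 10 (mod 18), not 8.

(←) This fails: take n = 2. Then 2³ = 8 ≡ 8 (mod 18), yet 2 ≡ 2 (mod 18), not 4.

(⇒) fails and (⇐) fails.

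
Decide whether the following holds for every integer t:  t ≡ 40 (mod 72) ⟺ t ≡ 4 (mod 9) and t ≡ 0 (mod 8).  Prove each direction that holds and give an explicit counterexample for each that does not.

The biconditional holds.

(←) If t ≡ 4 (mod 9) and t ≡ 0 (mod 8), then by the Chinese remainder theorem t ≡ 40 (mod 72). This is exactly t ≡ 40 (mod 72).

(→) Suppose t ≡ 40 (mod 72); write t = 72j + 40. Since 9 ∣ 72, reducing mod 9 gives t ≡ 40 ≡ 4 (mod 9); since 8 ∣ 72, reducing mod 8 gives t ≡ 40 ≡ 0 (mod 8).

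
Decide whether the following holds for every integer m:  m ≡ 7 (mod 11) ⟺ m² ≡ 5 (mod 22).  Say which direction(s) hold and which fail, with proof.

Neither direction holds.

Forward direction. This fails: take m = 18. Then 18 ≡ 7 (mod 11), but 18² = 324 ≡ 16 (mod 22), not 5.

Converse. This fails: take m = 15. Then 15² = 225 ≡ 5 (mod 22), yet 15 ≡ 4 (mod 11), not 7.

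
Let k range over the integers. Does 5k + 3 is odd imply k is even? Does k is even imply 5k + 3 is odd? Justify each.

(⟹) Suppose 5k + 3 is odd. Since 5 is odd, 5k and k have the same parity, so 5k + 3 ≡ k + 3 (mod 2). As 3 is odd, 5k + 3 is odd exactly when k is even. Thus k is even.

(⟸) Conversely, suppose k is even; write k = 2j. Then 5k + 3 = 5·(2j) + 3 = 2·5j + 3, which is odd.

Both directions hold.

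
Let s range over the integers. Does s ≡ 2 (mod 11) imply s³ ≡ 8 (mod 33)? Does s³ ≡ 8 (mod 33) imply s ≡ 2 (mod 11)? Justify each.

(⟸) The residues r modulo 33 with r³ ≡ 8 (mod 33) are exactly {2}, and each is ≡ 2 (mod 11).

(⟹) This fails: take s = 13. Then 13 ≡ 2 (mod 11), but 13³ = 2197 ≡ 19 (mod 33), not 8.

(⇒) fails; (⇐) holds.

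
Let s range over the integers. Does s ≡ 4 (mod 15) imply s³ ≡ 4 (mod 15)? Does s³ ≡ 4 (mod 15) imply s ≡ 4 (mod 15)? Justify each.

Both directions hold; the statement is true.

(⇒) Suppose s ≡ 4 (mod 15). Write s = 15j + 4. Then (15j + 4)³ = 3375j³ + 2700j² + 720j + 64 = 15(225j³ + 180j² + 48j + 4) + 4, so s³ ≡ 4 (mod 15).

(⇐) Conversely, suppose s³ ≡ 4 (mod 15). The only residue r in {0, …, 14} with r³ ≡ 4 (mod 15) is r = 4, so s ≡ 4 (mod 15).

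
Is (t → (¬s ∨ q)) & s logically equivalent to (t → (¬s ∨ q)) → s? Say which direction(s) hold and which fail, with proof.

(⟸) This fails. Under q = F, s = T, t = T, the left side is false but the right side is true.

(⟹) Assume the antecedent. If q is true, the antecedent forces (q = T, s = T, t = F) or (q = T, s = T, t = T), and (t → (¬s ∨ q)) → s holds there. If q is false, the antecedent forces (q = F, s = T, t = F), and (t → (¬s ∨ q)) → s holds there. Either way (t → (¬s ∨ q)) → s holds.

Not equivalent: only (⇒) holds.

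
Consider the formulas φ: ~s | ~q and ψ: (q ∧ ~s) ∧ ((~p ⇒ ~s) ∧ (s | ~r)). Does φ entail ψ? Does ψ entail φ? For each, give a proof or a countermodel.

Forward direction. This fails. Under p = F, s = F, q = F, r = F, the left side is true but the right side is false.

Converse. Assume the antecedent. If p is true, the antecedent forces (p = T, s = F, q = T, r = F), and ~s | ~q holds there. If p is false, the antecedent forces (p = F, s = F, q = T, r = F), and ~s | ~q holds there. Either way ~s | ~q holds.

(⇒) fails; (⇐) holds.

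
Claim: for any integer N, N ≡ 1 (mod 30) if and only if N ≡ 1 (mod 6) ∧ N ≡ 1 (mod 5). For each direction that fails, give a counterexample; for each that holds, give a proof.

[⇐] If N ≡ 1 (mod 6) and N ≡ 1 (mod 5), then by the Chinese remainder theorem N ≡ 1 (mod 30). This is exactly N ≡ 1 (mod 30).

[⇒] Suppose N ≡ 1 (mod 30); write N = 30j + 1. Since 6 ∣ 30, reducing mod 6 gives N ≡ 1 (mod 6); since 5 ∣ 30, reducing mod 5 gives N ≡ 1 (mod 5).

Both directions hold; the statement is true.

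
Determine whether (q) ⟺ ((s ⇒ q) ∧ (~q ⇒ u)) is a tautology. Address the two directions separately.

Forward direction. Assume the antecedent. If q is true, (s ⇒ q) ∧ (~q ⇒ u) reduces to true regardless of the other variables. If q is false, the antecedent cannot hold. Either way (s ⇒ q) ∧ (~q ⇒ u) holds.

Converse. This fails. Under q = F, s = F, u = T, the left side is false but the right side is true.

The forward direction holds; the converse fails.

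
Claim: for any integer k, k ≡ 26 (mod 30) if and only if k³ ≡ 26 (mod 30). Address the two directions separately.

Equivalent; both directions hold.

(⟹) Suppose k ≡ 26 (mod 30). Write k = 30j + 26. Then (30j + 26)³ = 27000j³ + 70200j² + 60840j + 17576 = 30(900j³ + 2340j² + 2028j + 585) + 26, so k³ ≡ 26 (mod 30).

(⟸) Conversely, suppose k³ ≡ 26 (mod 30). The only residue r in {0, …, 29} with r³ ≡ 26 (mod 30) is r = 26, so k ≡ 26 (mod 30).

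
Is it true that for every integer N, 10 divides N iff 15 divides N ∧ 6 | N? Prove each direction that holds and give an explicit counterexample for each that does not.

(→) This fails: take N = 10. Certainly 10 ∣ 10, but 15 ∤ 10.

(←) Suppose 15 ∣ N and 6 ∣ N. Any common multiple of 15 and 6 is a multiple of their lcm; here lcm(15, 6) = 15·6/gcd(15, 6) = 90/3 = 30, so 30 ∣ N. Since 10 ∣ 30, it follows that 10 ∣ N.

The forward direction fails; the converse holds.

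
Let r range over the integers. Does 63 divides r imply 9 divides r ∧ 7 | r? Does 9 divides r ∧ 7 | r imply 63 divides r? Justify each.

Equivalent; both directions hold.

(⇒) If 63 ∣ r, write r = 63q. Since 63 = 7·9, r = 9·(7q), so 9 ∣ r; and since 63 = 9·7, r = 7·(9q), so 7 ∣ r.

(⇐) Suppose 9 ∣ r and 7 ∣ r. Any common multiple of 9 and 7 is a multiple of their lcm; here gcd(9, 7) = 1, so lcm(9, 7) = 9·7 = 63, so 63 ∣ r.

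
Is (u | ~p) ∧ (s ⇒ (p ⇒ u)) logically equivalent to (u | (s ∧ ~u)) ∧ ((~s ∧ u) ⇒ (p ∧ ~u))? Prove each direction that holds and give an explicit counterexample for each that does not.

(⇒) This fails. Under s = F, u = F, p = F, the left side is true but the right side is false.

(⇐) This fails. Under s = T, u = F, p = T, the left side is false but the right side is true.

Neither direction holds.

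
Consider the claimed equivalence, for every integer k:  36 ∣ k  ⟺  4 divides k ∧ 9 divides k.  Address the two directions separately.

The biconditional holds.

Forward direction. If 36 ∣ k, write k = 36q. Since 36 = 9·4, k = 4·(9q), so 4 ∣ k; and since 36 = 4·9, k = 9·(4q), so 9 ∣ k.

Converse. Suppose 4 ∣ k and 9 ∣ k. Any common multiple of 4 and 9 is a multiple of their lcm; here gcd(4, 9) = 1, so lcm(4, 9) = 4·9 = 36, so 36 ∣ k.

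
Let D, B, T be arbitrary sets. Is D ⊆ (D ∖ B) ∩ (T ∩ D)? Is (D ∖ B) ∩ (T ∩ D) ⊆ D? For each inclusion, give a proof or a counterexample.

The sets are not equal: only the reverse inclusion holds.

(⟸) Let x ∈ (D ∖ B) ∩ (T ∩ D). Then x ∈ D ∩ T and x ∉ B, from which x ∈ D.

(⟹) This inclusion fails. Take D = {1}, B = ∅, T = ∅; then 1 ∈ D but 1 ∉ (D ∖ B) ∩ (T ∩ D).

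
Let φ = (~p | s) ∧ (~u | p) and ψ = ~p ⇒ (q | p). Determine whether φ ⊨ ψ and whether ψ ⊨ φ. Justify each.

Forward direction. This fails. Under s = F, p = F, u = F, q = F, the left side is true but the right side is false.

Converse. This fails. Under s = F, p = T, u = F, q = F, the left side is false but the right side is true.

Neither direction holds.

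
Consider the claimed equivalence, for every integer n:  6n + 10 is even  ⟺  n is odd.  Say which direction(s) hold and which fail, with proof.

(←) Suppose n is odd. Since 6 is even, 6n is even for every n, so 6n + 10 has the same parity as 10, which is even. Hence 6n + 10 is even.

(→) This fails: take n = 4. Then 6n + 10 = 34, which is even, yet n = 4 is even, not odd.

Not equivalent: only (⇐) holds.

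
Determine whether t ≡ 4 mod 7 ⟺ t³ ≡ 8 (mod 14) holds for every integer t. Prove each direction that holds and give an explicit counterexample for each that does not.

(⇒) fails and (⇐) fails.

(⇒) This fails: take t = 11. Then 11 ≡ 4 (mod 7), but 11³ = 1331 ≡ 1 (mod 14), not 8.

(⇐) This fails: take t = 2. Then 2³ = 8 ≡ 8 (mod 14), yet 2 ≡ 2 (mod 7), not 4.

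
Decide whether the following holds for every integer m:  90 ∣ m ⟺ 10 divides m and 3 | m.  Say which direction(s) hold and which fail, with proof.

(⇒) holds; (⇐) fails.

(⟹) If 90 ∣ m, write m = 90q. Since 90 = 9·10, m = 10·(9q), so 10 ∣ m; and since 90 = 30·3, m = 3·(30q), so 3 ∣ m.

(⟸) This fails: take m = 30. Both 10 ∣ 30 and 3 ∣ 30, yet 30 is not a multiple of 90 (since 30 = 0·90 + 30), so 90 ∤ 30.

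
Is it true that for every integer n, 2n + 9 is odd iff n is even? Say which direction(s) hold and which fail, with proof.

Only the converse holds.

(⟹) This fails: take n = 3. Then 2n + 9 = 15, which is odd, yet n = 3 is odd, not even.

(⟸) Suppose n is even. Since 2 is even, 2n is even for every n, so 2n + 9 has the same parity as 9, which is odd. Hence 2n + 9 is odd.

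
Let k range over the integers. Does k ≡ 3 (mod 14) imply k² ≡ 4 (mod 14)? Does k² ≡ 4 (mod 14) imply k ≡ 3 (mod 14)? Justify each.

Both directions fail.

(→) This fails: take k = 3. Then 3 ≡ 3 (mod 14), but 3² = 9 ≡ 9 (mod 14), not 4.

(←) This fails: take k = 2. Then 2² = 4 ≡ 4 (mod 14), yet 2 ≡ 2 (mod 14), not 3.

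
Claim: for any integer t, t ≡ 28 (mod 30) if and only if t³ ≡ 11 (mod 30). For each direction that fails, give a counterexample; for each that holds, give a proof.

Neither implication holds.

(⇒) This fails: take t = 28. Then 28 ≡ 28 (mod 30), but 28³ = 21952 ≡ 22 (mod 30), not 11.

(⇐) This fails: take t = 11. Then 11³ = 1331 ≡ 11 (mod 30), yet 11 ≡ 11 (mod 30), not 28.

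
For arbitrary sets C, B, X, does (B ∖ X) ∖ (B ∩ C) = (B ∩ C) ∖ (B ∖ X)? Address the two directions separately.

(⊆) fails and (⊇) fails.

Forward inclusion. This inclusion fails. Take C = ∅, B = {1}, X = ∅; then 1 ∈ (B ∖ X) ∖ (B ∩ C) but 1 ∉ (B ∩ C) ∖ (B ∖ X).

Reverse inclusion. This inclusion fails. Take C = {1}, B = {1}, X = {1}; then 1 ∈ (B ∩ C) ∖ (B ∖ X) but 1 ∉ (B ∖ X) ∖ (B ∩ C).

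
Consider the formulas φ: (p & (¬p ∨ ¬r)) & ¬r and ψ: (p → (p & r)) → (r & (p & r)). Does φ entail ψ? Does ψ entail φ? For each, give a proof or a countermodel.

(→) Assume the antecedent. If r is true, the antecedent cannot hold. If r is false, the antecedent forces (r = F, p = T), and (p → (p & r)) → (r & (p & r)) holds there. Either way (p → (p & r)) → (r & (p & r)) holds.

(←) This fails. Under r = T, p = T, the left side is false but the right side is true.

Only the forward direction holds.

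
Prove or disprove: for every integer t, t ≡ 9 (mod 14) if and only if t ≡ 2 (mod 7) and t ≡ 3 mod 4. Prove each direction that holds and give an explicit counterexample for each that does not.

The forward direction fails; the converse holds.

[⇐] If t ≡ 2 (mod 7) and t ≡ 3 (mod 4), then by the Chinese remainder theorem t ≡ 23 (mod 28). Since 23 ≡ 9 (mod 14) and 14 ∣ 28, we get t ≡ 9 (mod 14).

[⇒] This fails: t = 9 gives 9 ≡ 9 (mod 14) but 9 ≡ 1 (mod 4), so the conjunction on the right does not hold.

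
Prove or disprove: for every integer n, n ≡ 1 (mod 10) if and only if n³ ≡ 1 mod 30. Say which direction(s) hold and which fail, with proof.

[⇐] The residues r modulo 30 with r³ ≡ 1 (mod 30) are exactly {1}, and each is ≡ 1 (mod 10).

[⇒] This fails: take n = 11. Then 11 ≡ 1 (mod 10), but 11³ = 1331 ≡ 11 (mod 30), not 1.

Not equivalent: only (⇐) holds.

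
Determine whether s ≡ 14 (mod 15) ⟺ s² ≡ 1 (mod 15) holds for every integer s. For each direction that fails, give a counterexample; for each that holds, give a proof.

[⇐] This fails: take s = 1. Then 1² = 1 ≡ 1 (mod 15), yet 1 ≡ 1 (mod 15), not 14.

[⇒] Suppose s ≡ 14 (mod 15). Write s = 15j + 14. Then (15j + 14)² = 225j² + 420j + 196 = 15(15j² + 28j + 13) + 1, so s² ≡ 1 (mod 15).

Only the forward implication holds.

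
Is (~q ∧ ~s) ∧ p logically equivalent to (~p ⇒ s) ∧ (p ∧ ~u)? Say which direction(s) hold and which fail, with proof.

[⇒] This fails. Under q = F, s = F, p = T, u = T, the left side is true but the right side is false.

[⇐] This fails. Under q = T, s = F, p = T, u = F, the left side is false but the right side is true.

(⇒) fails and (⇐) fails.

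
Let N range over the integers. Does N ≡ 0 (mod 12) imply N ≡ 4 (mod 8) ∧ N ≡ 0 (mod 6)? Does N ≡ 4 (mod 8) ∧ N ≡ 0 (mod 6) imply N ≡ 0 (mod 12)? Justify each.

[⇒] This fails: N = 0 gives 0 ≡ 0 (mod 12) but 0 ≡ 0 (mod 8), so the conjunction on the right does not hold.

[⇐] Conversely, if N ≡ 4 (mod 8) and N ≡ 0 (mod 6), then by the Chinese remainder theorem N ≡ 12 (mod 24). Since 12 ≡ 0 (mod 12) and 12 ∣ 24, we get N ≡ 0 (mod 12).

The forward direction fails; the converse holds.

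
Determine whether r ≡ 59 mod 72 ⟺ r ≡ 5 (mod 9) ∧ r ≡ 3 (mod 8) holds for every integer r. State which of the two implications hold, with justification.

(←) If r ≡ 5 (mod 9) and r ≡ 3 (mod 8), then by the Chinese remainder theorem r ≡ 59 (mod 72). This is exactly r ≡ 59 (mod 72).

(→) Suppose r ≡ 59 (mod 72); write r = 72j + 59. Since 9 ∣ 72, reducing mod 9 gives r ≡ 59 ≡ 5 (mod 9); since 8 ∣ 72, reducing mod 8 gives r ≡ 59 ≡ 3 (mod 8).

Both implications hold.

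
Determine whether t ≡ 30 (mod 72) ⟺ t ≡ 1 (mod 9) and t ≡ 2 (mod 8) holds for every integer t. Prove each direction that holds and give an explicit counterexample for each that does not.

Both directions fail.

(→) This fails: t = 30 gives 30 ≡ 30 (mod 72) but 30 ≡ 3 (mod 9), so the conjunction on the right does not hold.

(←) This fails: t = 10 satisfies both congruences on the right (10 ≡ 1 mod 9 and 10 ≡ 2 mod 8) yet 10 ≡ 10 (mod 72), not 30.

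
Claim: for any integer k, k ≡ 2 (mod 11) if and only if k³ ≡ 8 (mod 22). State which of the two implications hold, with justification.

Converse. The residues r modulo 22 with r³ ≡ 8 (mod 22) are exactly {2}, and each is ≡ 2 (mod 11).

Forward direction. This fails: take k = 13. Then 13 ≡ 2 (mod 11), but 13³ = 2197 ≡ 19 (mod 22), not 8.

Only the converse holds.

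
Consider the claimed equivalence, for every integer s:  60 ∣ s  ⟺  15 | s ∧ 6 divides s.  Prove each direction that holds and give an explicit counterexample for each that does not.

(⇒) holds; (⇐) fails.

(←) This fails: take s = 30. Both 15 ∣ 30 and 6 ∣ 30, yet 30 is not a multiple of 60 (since 30 = 0·60 + 30), so 60 ∤ 30.

(→) If 60 ∣ s, write s = 60q. Since 60 = 4·15, s = 15·(4q), so 15 ∣ s; and since 60 = 10·6, s = 6·(10q), so 6 ∣ s.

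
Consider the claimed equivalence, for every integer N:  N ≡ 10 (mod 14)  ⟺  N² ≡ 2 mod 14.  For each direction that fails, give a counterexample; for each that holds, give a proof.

(⇒) Suppose N ≡ 10 (mod 14). Write N = 14j + 10. Then (14j + 10)² = 196j² + 280j + 100 = 14(14j² + 20j + 7) + 2, so N² ≡ 2 (mod 14).

(⇐) This fails: take N = 4. Then 4² = 16 ≡ 2 (mod 14), yet 4 ≡ 4 (mod 14), not 10.

Not equivalent: only (⇒) holds.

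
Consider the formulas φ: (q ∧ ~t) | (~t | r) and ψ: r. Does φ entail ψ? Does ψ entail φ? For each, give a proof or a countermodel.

The forward direction fails; the converse holds.

(⇒) This fails. Under t = F, q = F, r = F, the left side is true but the right side is false.

(⇐) Assume the antecedent. If t is true, the antecedent forces (t = T, q = F, r = T) or (t = T, q = T, r = T), and (q ∧ ~t) | (~t | r) holds there. If t is false, (q ∧ ~t) | (~t | r) reduces to true regardless of the other variables. Either way (q ∧ ~t) | (~t | r) holds.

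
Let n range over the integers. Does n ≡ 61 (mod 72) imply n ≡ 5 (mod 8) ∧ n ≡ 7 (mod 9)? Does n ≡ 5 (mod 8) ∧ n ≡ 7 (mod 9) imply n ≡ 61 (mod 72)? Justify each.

Equivalent; both directions hold.

(⟹) Suppose n ≡ 61 (mod 72); write n = 72j + 61. Since 8 ∣ 72, reducing mod 8 gives n ≡ 61 ≡ 5 (mod 8); since 9 ∣ 72, reducing mod 9 gives n ≡ 61 ≡ 7 (mod 9).

(⟸) Conversely, if n ≡ 5 (mod 8) and n ≡ 7 (mod 9), then by the Chinese remainder theorem n ≡ 61 (mod 72). This is exactly n ≡ 61 (mod 72).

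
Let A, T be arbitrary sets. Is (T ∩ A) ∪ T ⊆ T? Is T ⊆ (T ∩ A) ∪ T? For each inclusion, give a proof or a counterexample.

Forward inclusion. Let x ∈ (T ∩ A) ∪ T. Then either x ∈ T and x ∉ A; or x ∈ A ∩ T. In each case x ∈ T, so (T ∩ A) ∪ T ⊆ T.

Reverse inclusion. Let x ∈ T. Then either x ∈ T and x ∉ A; or x ∈ A ∩ T. In each case x ∈ (T ∩ A) ∪ T, so T ⊆ (T ∩ A) ∪ T.

Both inclusions hold; the sets are equal.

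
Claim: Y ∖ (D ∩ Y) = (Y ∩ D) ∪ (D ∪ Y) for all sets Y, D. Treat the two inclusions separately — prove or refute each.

Only the forward inclusion holds.

(⊆) Let x ∈ Y ∖ (D ∩ Y). Then x ∈ Y and x ∉ D, from which x ∈ (Y ∩ D) ∪ (D ∪ Y).

(⊇) This inclusion fails. Take Y = ∅, D = {1}; then 1 ∈ (Y ∩ D) ∪ (D ∪ Y) but 1 ∉ Y ∖ (D ∩ Y).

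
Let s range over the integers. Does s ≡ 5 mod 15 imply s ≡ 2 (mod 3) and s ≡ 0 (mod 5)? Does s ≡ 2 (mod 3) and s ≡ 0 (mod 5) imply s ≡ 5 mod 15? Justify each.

(⟸) If s ≡ 2 (mod 3) and s ≡ 0 (mod 5), then by the Chinese remainder theorem s ≡ 5 (mod 15). This is exactly s ≡ 5 (mod 15).

(⟹) Suppose s ≡ 5 (mod 15); write s = 15j + 5. Since 3 ∣ 15, reducing mod 3 gives s ≡ 5 ≡ 2 (mod 3); since 5 ∣ 15, reducing mod 5 gives s ≡ 5 ≡ 0 (mod 5).

Equivalent; both directions hold.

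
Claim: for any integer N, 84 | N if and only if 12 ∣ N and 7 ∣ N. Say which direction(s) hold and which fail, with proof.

Both directions hold; the statement is true.

Converse. Suppose 12 ∣ N and 7 ∣ N. Any common multiple of 12 and 7 is a multiple of their lcm; here gcd(12, 7) = 1, so lcm(12, 7) = 12·7 = 84, so 84 ∣ N.

Forward direction. If 84 ∣ N, write N = 84q. Since 84 = 7·12, N = 12·(7q), so 12 ∣ N; and since 84 = 12·7, N = 7·(12q), so 7 ∣ N.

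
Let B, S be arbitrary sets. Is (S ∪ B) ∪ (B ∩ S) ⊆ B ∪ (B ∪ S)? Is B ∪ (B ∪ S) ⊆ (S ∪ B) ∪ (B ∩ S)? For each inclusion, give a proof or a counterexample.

Both inclusions hold.

(⊆) Let x ∈ (S ∪ B) ∪ (B ∩ S). Then either x ∈ B and x ∉ S; or x ∈ S and x ∉ B; or x ∈ B ∩ S. In each case x ∈ B ∪ (B ∪ S), so (S ∪ B) ∪ (B ∩ S) ⊆ B ∪ (B ∪ S).

(⊇) Let x ∈ B ∪ (B ∪ S). Then either x ∈ B and x ∉ S; or x ∈ S and x ∉ B; or x ∈ B ∩ S. In each case x ∈ (S ∪ B) ∪ (B ∩ S), so B ∪ (B ∪ S) ⊆ (S ∪ B) ∪ (B ∩ S).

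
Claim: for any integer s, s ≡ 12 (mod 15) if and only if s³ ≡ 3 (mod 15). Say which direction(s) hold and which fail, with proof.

(⇒) Suppose s ≡ 12 (mod 15). Write s = 15j + 12. Then (15j + 12)³ = 3375j³ + 8100j² + 6480j + 1728 = 15(225j³ + 540j² + 432j + 115) + 3, so s³ ≡ 3 (mod 15).

(⇐) Conversely, suppose s³ ≡ 3 (mod 15). The only residue r in {0, …, 14} with r³ ≡ 3 (mod 15) is r = 12, so s ≡ 12 (mod 15).

Equivalent; both directions hold.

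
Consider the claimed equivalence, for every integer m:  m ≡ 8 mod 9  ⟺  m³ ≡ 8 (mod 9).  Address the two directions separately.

(⇒) holds; (⇐) fails.

[⇒] Suppose m ≡ 8 mod 9. Write m = 9j + 8. Then (9j + 8)³ = 729j³ + 1944j² + 1728j + 512 = 9(81j³ + 216j² + 192j + 56) + 8, so m³ ≡ 8 (mod 9).

[⇐] This fails: take m = 2. Then 2³ = 8 ≡ 8 (mod 9), yet 2 ≡ 2 (mod 9), not 8.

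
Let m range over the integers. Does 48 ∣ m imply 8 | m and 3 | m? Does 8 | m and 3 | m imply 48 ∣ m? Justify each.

(→) If 48 ∣ m, write m = 48q. Since 48 = 6·8, m = 8·(6q), so 8 ∣ m; and since 48 = 16·3, m = 3·(16q), so 3 ∣ m.

(←) This fails: take m = 24. Both 8 ∣ 24 and 3 ∣ 24, yet 24 is not a multiple of 48 (since 24 = 0·48 + 24), so 48 ∤ 24.

(⇒) holds; (⇐) fails.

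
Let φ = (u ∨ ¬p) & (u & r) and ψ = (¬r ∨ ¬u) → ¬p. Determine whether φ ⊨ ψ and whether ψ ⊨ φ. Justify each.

[⇒] Assume the antecedent. If p is true, the antecedent forces (p = T, r = T, u = T), and (¬r ∨ ¬u) → ¬p holds there. If p is false, (¬r ∨ ¬u) → ¬p reduces to true regardless of the other variables. Either way (¬r ∨ ¬u) → ¬p holds.

[⇐] This fails. Under p = F, r = F, u = F, the left side is false but the right side is true.

(⇒) holds; (⇐) fails.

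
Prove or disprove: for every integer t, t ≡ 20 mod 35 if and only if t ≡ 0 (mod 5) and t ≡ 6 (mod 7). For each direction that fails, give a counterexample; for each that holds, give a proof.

Both implications hold.

(⇒) Suppose t ≡ 20 (mod 35); write t = 35j + 20. Since 5 ∣ 35, reducing mod 5 gives t ≡ 20 ≡ 0 (mod 5); since 7 ∣ 35, reducing mod 7 gives t ≡ 20 ≡ 6 (mod 7).

(⇐) Conversely, if t ≡ 0 (mod 5) and t ≡ 6 (mod 7), then by the Chinese remainder theorem t ≡ 20 (mod 35). This is exactly t ≡ 20 (mod 35).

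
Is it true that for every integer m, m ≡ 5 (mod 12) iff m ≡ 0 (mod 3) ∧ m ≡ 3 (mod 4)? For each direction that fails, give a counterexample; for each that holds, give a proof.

Both directions fail.

Forward direction. This fails: m = 5 gives 5 ≡ 5 (mod 12) but 5 ≡ 2 (mod 3), so the conjunction on the right does not hold.

Converse. This fails: m = 3 satisfies both congruences on the right (3 ≡ 0 mod 3 and 3 ≡ 3 mod 4) yet 3 ≡ 3 (mod 12), not 5.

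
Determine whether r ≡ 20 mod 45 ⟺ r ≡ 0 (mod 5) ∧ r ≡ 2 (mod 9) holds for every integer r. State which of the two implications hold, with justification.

The biconditional holds.

[⇒] Suppose r ≡ 20 (mod 45); write r = 45j + 20. Since 5 ∣ 45, reducing mod 5 gives r ≡ 20 ≡ 0 (mod 5); since 9 ∣ 45, reducing mod 9 gives r ≡ 20 ≡ 2 (mod 9).

[⇐] Conversely, if r ≡ 0 (mod 5) and r ≡ 2 (mod 9), then by the Chinese remainder theorem r ≡ 20 (mod 45). This is exactly r ≡ 20 (mod 45).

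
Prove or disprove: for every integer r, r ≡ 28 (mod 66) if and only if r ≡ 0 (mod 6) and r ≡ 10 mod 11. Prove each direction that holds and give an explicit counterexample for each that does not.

Neither implication holds.

[⇒] This fails: r = 28 gives 28 ≡ 28 (mod 66) but 28 ≡ 4 (mod 6), so the conjunction on the right does not hold.

[⇐] This fails: r = 54 satisfies both congruences on the right (54 ≡ 0 mod 6 and 54 ≡ 10 mod 11) yet 54 ≡ 54 (mod 66), not 28.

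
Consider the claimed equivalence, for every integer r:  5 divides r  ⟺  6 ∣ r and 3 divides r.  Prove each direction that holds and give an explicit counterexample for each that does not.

Neither implication holds.

[⇒] This fails: take r = 5. Certainly 5 ∣ 5, but 6 ∤ 5.

[⇐] This fails: take r = 6. Both 6 ∣ 6 and 3 ∣ 6, yet 6 is not a multiple of 5 (since 6 = 1·5 + 1), so 5 ∤ 6.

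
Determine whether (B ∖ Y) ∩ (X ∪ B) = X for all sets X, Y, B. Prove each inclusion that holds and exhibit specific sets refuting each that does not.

(⊆) fails and (⊇) fails.

(⊆) This inclusion fails. Take X = ∅, Y = ∅, B = {1}; then 1 ∈ (B ∖ Y) ∩ (X ∪ B) but 1 ∉ X.

(⊇) This inclusion fails. Take X = {1}, Y = ∅, B = ∅; then 1 ∈ X but 1 ∉ (B ∖ Y) ∩ (X ∪ B).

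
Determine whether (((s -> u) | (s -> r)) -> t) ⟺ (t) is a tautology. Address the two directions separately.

Only the reverse direction holds.

(⟹) This fails. Under r = F, u = F, t = F, s = T, the left side is true but the right side is false.

(⟸) Assume the antecedent. If t is true, ((s -> u) | (s -> r)) -> t reduces to true regardless of the other variables. If t is false, the antecedent cannot hold. Either way ((s -> u) | (s -> r)) -> t holds.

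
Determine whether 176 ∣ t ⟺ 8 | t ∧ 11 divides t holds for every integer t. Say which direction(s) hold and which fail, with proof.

(→) If 176 ∣ t, write t = 176q. Since 176 = 22·8, t = 8·(22q), so 8 ∣ t; and since 176 = 16·11, t = 11·(16q), so 11 ∣ t.

(←) This fails: take t = 88. Both 8 ∣ 88 and 11 ∣ 88, yet 88 is not a multiple of 176 (since 88 = 0·176 + 88), so 176 ∤ 88.

Only the forward implication holds.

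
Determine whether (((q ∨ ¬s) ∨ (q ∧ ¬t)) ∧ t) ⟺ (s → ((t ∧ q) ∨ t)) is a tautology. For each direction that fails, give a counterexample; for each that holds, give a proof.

Only the forward direction holds.

(←) This fails. Under t = F, q = F, s = F, the left side is false but the right side is true.

(→) Assume the antecedent. If t is true, s → ((t ∧ q) ∨ t) reduces to true regardless of the other variables. If t is false, the antecedent cannot hold. Either way s → ((t ∧ q) ∨ t) holds.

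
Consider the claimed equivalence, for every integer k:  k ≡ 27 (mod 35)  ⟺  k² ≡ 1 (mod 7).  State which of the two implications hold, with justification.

(⇒) Suppose k ≡ 27 (mod 35). Then k² ≡ 27² = 729 (mod 35), and since 7 ∣ 35, also k² ≡ 1 (mod 7).

(⇐) This fails: take k = 1. Then 1² = 1 ≡ 1 (mod 7), yet 1 ≡ 1 (mod 35), not 27.

Only the forward direction holds.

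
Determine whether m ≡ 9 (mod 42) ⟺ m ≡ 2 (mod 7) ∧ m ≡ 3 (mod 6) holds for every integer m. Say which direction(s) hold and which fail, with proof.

(→) Suppose m ≡ 9 (mod 42); write m = 42j + 9. Since 7 ∣ 42, reducing mod 7 gives m ≡ 9 ≡ 2 (mod 7); since 6 ∣ 42, reducing mod 6 gives m ≡ 9 ≡ 3 (mod 6).

(←) Conversely, if m ≡ 2 (mod 7) and m ≡ 3 (mod 6), then by the Chinese remainder theorem m ≡ 9 (mod 42). This is exactly m ≡ 9 (mod 42).

Both directions hold; the statement is true.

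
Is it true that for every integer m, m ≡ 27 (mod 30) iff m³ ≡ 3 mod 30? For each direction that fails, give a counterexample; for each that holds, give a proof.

(→) Suppose m ≡ 27 (mod 30). Write m = 30j + 27. Then (30j + 27)³ = 27000j³ + 72900j² + 65610j + 19683 = 30(900j³ + 2430j² + 2187j + 656) + 3, so m³ ≡ 3 (mod 30).

(←) Conversely, suppose m³ ≡ 3 (mod 30). The only residue r in {0, …, 29} with r³ ≡ 3 (mod 30) is r = 27, so m ≡ 27 (mod 30).

Both directions hold; the statement is true.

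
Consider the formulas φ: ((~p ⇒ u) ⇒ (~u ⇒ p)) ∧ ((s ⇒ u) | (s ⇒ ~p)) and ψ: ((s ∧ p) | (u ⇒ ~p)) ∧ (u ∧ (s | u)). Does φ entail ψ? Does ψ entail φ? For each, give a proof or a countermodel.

Not equivalent: only (⇐) holds.

(⇒) This fails. Under s = F, u = F, p = F, the left side is true but the right side is false.

(⇐) Assume the antecedent. If s is true, the antecedent forces (s = T, u = T, p = F) or (s = T, u = T, p = T), and the consequent holds there. If s is false, the consequent reduces to true regardless of the other variables. Either way the consequent holds.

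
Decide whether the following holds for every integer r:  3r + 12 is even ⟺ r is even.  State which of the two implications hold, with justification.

Converse. Suppose r is even; write r = 2j. Then 3r + 12 = 3·(2j) + 12 = 2·3j + 12, which is even.

Forward direction. Suppose 3r + 12 is even. Since 3 is odd, 3r and r have the same parity, so 3r + 12 ≡ r + 12 (mod 2). As 12 is even, 3r + 12 is even exactly when r is even. Thus r is even.

The biconditional holds.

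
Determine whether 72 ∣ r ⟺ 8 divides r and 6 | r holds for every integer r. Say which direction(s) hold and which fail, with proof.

[⇒] If 72 ∣ r, write r = 72q. Since 72 = 9·8, r = 8·(9q), so 8 ∣ r; and since 72 = 12·6, r = 6·(12q), so 6 ∣ r.

[⇐] This fails: take r = 24. Both 8 ∣ 24 and 6 ∣ 24, yet 24 is not a multiple of 72 (since 24 = 0·72 + 24), so 72 ∤ 24.

Only the forward direction holds.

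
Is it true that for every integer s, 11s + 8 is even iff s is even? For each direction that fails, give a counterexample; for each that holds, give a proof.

(→) Suppose 11s + 8 is even. Since 11 is odd, 11s and s have the same parity, so 11s + 8 ≡ s + 8 (mod 2). As 8 is even, 11s + 8 is even exactly when s is even. Thus s is even.

(←) Conversely, suppose s is even; write s = 2j. Then 11s + 8 = 11·(2j) + 8 = 2·11j + 8, which is even.

Equivalent; both directions hold.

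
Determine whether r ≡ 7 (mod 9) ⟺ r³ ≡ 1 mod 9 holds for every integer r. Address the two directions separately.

(←) This fails: take r = 1. Then 1³ = 1 ≡ 1 (mod 9), yet 1 ≡ 1 (mod 9), not 7.

(→) Suppose r ≡ 7 (mod 9). Write r = 9j + 7. Then (9j + 7)³ = 729j³ + 1701j² + 1323j + 343 = 9(81j³ + 189j² + 147j + 38) + 1, so r³ ≡ 1 (mod 9).

Only the forward direction holds.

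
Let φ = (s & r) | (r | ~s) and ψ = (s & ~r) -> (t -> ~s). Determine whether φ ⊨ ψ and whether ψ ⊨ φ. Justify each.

The forward direction holds; the converse fails.

[⇒] Assume the antecedent. If r is true, (s & ~r) -> (t -> ~s) reduces to true regardless of the other variables. If r is false, the antecedent forces (t = F, r = F, s = F) or (t = T, r = F, s = F), and (s & ~r) -> (t -> ~s) holds there. Either way (s & ~r) -> (t -> ~s) holds.

[⇐] This fails. Under t = F, r = F, s = T, the left side is false but the right side is true.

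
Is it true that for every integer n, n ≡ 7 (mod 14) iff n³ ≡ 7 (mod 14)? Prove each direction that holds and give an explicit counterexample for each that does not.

(⇒) Suppose n ≡ 7 (mod 14). Write n = 14j + 7. Then (14j + 7)³ = 2744j³ + 4116j² + 2058j + 343 = 14(196j³ + 294j² + 147j + 24) + 7, so n³ ≡ 7 (mod 14).

(⇐) Conversely, suppose n³ ≡ 7 (mod 14). The only residue r in {0, …, 13} with r³ ≡ 7 (mod 14) is r = 7, so n ≡ 7 (mod 14).

The biconditional holds.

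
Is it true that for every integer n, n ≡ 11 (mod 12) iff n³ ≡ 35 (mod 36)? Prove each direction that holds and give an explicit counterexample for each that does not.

[⇒] Suppose n ≡ 11 (mod 12). Working modulo 36, n ∈ {11, 23, 35}; for each such r, r³ ≡ 35 (mod 36).

[⇐] Conversely, the residues r modulo 36 with r³ ≡ 35 (mod 36) are exactly {11, 23, 35}, and each is ≡ 11 (mod 12).

The biconditional holds.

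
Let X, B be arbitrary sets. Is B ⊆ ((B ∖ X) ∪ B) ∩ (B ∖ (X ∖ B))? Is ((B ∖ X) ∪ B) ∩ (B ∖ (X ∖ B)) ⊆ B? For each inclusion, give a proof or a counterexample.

Both inclusions hold.

(⊆) Let x ∈ B. Then either x ∈ B and x ∉ X; or x ∈ X ∩ B. In each case x ∈ ((B ∖ X) ∪ B) ∩ (B ∖ (X ∖ B)), so B ⊆ ((B ∖ X) ∪ B) ∩ (B ∖ (X ∖ B)).

(⊇) Let x ∈ ((B ∖ X) ∪ B) ∩ (B ∖ (X ∖ B)). Then either x ∈ B and x ∉ X; or x ∈ X ∩ B. In each case x ∈ B, so ((B ∖ X) ∪ B) ∩ (B ∖ (X ∖ B)) ⊆ B.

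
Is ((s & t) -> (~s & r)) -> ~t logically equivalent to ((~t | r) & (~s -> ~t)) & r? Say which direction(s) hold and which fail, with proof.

(→) This fails. Under t = F, r = F, s = F, the left side is true but the right side is false.

(←) Assume the antecedent. If t is true, the antecedent forces (t = T, r = T, s = T), and ((s & t) -> (~s & r)) -> ~t holds there. If t is false, ((s & t) -> (~s & r)) -> ~t reduces to true regardless of the other variables. Either way ((s & t) -> (~s & r)) -> ~t holds.

Only the reverse direction holds.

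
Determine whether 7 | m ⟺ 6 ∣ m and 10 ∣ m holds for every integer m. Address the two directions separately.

(→) This fails: take m = 7. Certainly 7 ∣ 7, but 6 ∤ 7.

(←) This fails: take m = 30. Both 6 ∣ 30 and 10 ∣ 30, yet 30 is not a multiple of 7 (since 30 = 4·7 + 2), so 7 ∤ 30.

Neither direction holds.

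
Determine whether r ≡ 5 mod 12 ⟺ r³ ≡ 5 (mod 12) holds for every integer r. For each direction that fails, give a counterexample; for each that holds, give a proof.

Both directions hold; the statement is true.

(→) Suppose r ≡ 5 mod 12. Write r = 12j + 5. Then (12j + 5)³ = 1728j³ + 2160j² + 900j + 125 = 12(144j³ + 180j² + 75j + 10) + 5, so r³ ≡ 5 (mod 12).

(←) Conversely, suppose r³ ≡ 5 (mod 12). The only residue r in {0, …, 11} with r³ ≡ 5 (mod 12) is r = 5, so r ≡ 5 (mod 12).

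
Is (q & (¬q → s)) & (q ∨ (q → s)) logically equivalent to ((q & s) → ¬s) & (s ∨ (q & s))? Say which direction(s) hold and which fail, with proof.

Forward direction. This fails. Under s = F, q = T, the left side is true but the right side is false.

Converse. This fails. Under s = T, q = F, the left side is false but the right side is true.

Both directions fail.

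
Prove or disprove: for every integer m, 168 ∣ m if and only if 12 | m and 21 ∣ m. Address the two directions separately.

Only the forward implication holds.

[⇐] This fails: take m = 84. Both 12 ∣ 84 and 21 ∣ 84, yet 84 is not a multiple of 168 (since 84 = 0·168 + 84), so 168 ∤ 84.

[⇒] If 168 ∣ m, write m = 168q. Since 168 = 14·12, m = 12·(14q), so 12 ∣ m; and since 168 = 8·21, m = 21·(8q), so 21 ∣ m.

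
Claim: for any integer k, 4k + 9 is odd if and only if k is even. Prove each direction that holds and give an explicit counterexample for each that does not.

(⟹) This fails: take k = 7. Then 4k + 9 = 37, which is odd, yet k = 7 is odd, not even.

(⟸) Suppose k is even. Since 4 is even, 4k is even for every k, so 4k + 9 has the same parity as 9, which is odd. Hence 4k + 9 is odd.

Only the reverse direction holds.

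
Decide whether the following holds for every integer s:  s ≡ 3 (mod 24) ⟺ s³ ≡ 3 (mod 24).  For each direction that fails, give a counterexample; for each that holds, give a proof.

The biconditional holds.

(⇒) Suppose s ≡ 3 (mod 24). Write s = 24j + 3. Then (24j + 3)³ = 13824j³ + 5184j² + 648j + 27 = 24(576j³ + 216j² + 27j + 1) + 3, so s³ ≡ 3 (mod 24).

(⇐) Conversely, suppose s³ ≡ 3 (mod 24). The only residue r in {0, …, 23} with r³ ≡ 3 (mod 24) is r = 3, so s ≡ 3 (mod 24).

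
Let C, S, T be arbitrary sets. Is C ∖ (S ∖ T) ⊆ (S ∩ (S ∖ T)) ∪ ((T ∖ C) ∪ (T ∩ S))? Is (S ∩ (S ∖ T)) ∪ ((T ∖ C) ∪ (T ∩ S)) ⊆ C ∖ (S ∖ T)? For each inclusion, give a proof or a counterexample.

Both inclusions fail.

(⊆) This inclusion fails. Take C = {1}, S = ∅, T = ∅; then 1 ∈ C ∖ (S ∖ T) but 1 ∉ (S ∩ (S ∖ T)) ∪ ((T ∖ C) ∪ (T ∩ S)).

(⊇) This inclusion fails. Take C = ∅, S = {1}, T = ∅; then 1 ∈ (S ∩ (S ∖ T)) ∪ ((T ∖ C) ∪ (T ∩ S)) but 1 ∉ C ∖ (S ∖ T).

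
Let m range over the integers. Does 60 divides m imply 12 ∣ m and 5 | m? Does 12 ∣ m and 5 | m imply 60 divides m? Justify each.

Both directions hold.

(⟹) If 60 ∣ m, write m = 60q. Since 60 = 5·12, m = 12·(5q), so 12 ∣ m; and since 60 = 12·5, m = 5·(12q), so 5 ∣ m.

(⟸) Suppose 12 ∣ m and 5 ∣ m. Any common multiple of 12 and 5 is a multiple of their lcm; here gcd(12, 5) = 1, so lcm(12, 5) = 12·5 = 60, so 60 ∣ m.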